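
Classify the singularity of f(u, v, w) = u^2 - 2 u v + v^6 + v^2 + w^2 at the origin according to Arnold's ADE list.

A_{5}

The Hessian of f at 0 is [[2, -2, 0], [-2, 2, 0], [0, 0, 2]] with rank 2, so corank 1. A Groebner basis of the Jacobian ideal J(f) in C{u,v,w} is {v^5, u - v, w}; counting standard monomials gives mu = 5. Corank 1: A-series; mu = 5 gives A_5.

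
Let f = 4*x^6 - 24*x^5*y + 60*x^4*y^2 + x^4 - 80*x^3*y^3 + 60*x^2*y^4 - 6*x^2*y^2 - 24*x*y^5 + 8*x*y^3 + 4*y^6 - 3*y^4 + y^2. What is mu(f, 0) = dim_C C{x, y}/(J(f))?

The Hessian of f at 0 has rank 1. Corank 1: A-series; mu = 3 gives A_3.

3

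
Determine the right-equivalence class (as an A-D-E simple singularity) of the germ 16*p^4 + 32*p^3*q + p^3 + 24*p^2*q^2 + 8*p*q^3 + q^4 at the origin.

E6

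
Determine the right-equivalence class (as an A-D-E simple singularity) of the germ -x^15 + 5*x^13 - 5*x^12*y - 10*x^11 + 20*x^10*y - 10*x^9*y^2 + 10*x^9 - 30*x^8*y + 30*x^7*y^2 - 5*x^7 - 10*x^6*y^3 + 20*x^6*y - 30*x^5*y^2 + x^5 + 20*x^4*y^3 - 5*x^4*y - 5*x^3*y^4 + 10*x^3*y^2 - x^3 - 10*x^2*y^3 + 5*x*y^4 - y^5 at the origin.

E_{8}

The Hessian of f at 0 is [[0, 0], [0, 0]] with rank 0, so corank 2. A Groebner basis of the Jacobian ideal J(f) in C{x,y} is {y^5, x*y^3 - y^4/4, x^2}; counting standard monomials gives mu = 8. Corank 2; j^3 = -x^3 is a perfect cube, so E-series; the 5-jet and mu = 8 give E_8.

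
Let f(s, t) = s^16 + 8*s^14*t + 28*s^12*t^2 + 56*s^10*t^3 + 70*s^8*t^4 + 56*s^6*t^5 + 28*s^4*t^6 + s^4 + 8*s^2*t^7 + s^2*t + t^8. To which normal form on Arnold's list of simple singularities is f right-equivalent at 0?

The Hessian of f at 0 has rank 0. Corank 2; j^3 = s^2*t has shape L^2 M (L != M), so D-series; mu = 9 gives D_9.

D9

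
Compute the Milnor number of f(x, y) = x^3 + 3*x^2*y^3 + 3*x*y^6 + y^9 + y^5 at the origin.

The Hessian of f at 0 is [[0, 0], [0, 0]] with rank 0, so corank 2. A Groebner basis of the Jacobian ideal J(f) in C{x,y} is {x^2/2 + x*y^3, y^4, x^3, x^2*y}; counting standard monomials gives mu = 8. Corank 2; j^3 = x^3 is a perfect cube, so E-series; the 5-jet and mu = 8 give E_8.

8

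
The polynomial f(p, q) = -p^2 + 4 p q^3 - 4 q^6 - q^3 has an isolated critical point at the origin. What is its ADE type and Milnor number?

The Hessian of f at 0 is [[-2, 0], [0, 0]] with rank 1, so corank 1. A Groebner basis of the Jacobian ideal J(f) in C{p,q} is {q^2, p}; counting standard monomials gives mu = 2. Corank 1: A-series; mu = 2 gives A_2.

Type A2, Milnor number mu = 2.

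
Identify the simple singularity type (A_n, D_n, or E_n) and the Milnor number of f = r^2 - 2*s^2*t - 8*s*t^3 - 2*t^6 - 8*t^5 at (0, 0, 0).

The Hessian of f at 0 is [[0, 0, 0], [0, 0, 0], [0, 0, 2]] with rank 1, so corank 2. A Groebner basis of the Jacobian ideal J(f) in C{s,t,r} is {s^3, s^2*t + 2*s^2/3 + 4*s*t^2/3, s*t/2 + t^3, r}; counting standard monomials gives mu = 7. Corank 2; j^3 = -2*s^2*t has shape L^2 M (L != M), so D-series; mu = 7 gives D_7.

Type D_{7}, Milnor number mu = 7.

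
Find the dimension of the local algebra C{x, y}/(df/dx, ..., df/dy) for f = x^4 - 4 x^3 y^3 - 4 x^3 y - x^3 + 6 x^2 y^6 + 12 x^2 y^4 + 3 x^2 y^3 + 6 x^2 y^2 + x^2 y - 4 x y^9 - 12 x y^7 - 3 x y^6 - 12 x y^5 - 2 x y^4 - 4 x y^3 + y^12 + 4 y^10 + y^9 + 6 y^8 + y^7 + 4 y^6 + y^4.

The Hessian of f at 0 is [[0, 0], [0, 0]] with rank 0, so corank 2. A Groebner basis of the Jacobian ideal J(f) in C{x,y} is {x*y^2, x*y/4 + y^3, x^2 - x*y}; counting standard monomials gives mu = 5. Corank 2; j^3 = -x^2*(x - y) has shape L^2 M (L != M), so D-series; mu = 5 gives D_5.

5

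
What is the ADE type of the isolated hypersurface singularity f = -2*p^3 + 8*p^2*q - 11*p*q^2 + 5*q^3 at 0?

D4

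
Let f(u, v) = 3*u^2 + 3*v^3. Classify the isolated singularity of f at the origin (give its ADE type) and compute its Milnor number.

Type A_2, Milnor number mu = 2.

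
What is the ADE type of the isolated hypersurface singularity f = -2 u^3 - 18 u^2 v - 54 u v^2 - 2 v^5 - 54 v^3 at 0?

E_8

The Hessian of f at 0 has rank 0. Corank 2; j^3 = -2*(u + 3*v)^3 is a perfect cube, so E-series; the 5-jet and mu = 8 give E_8.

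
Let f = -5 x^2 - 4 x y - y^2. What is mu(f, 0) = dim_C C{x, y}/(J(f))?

The Hessian of f at 0 is [[-10, -4], [-4, -2]] with rank 2, so corank 0. A Groebner basis of the Jacobian ideal J(f) in C{x,y} is {x, y}; counting standard monomials gives mu = 1. Corank 0: nondegenerate Morse point, so A_1.

1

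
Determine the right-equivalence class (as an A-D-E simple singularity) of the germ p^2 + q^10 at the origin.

A_{9}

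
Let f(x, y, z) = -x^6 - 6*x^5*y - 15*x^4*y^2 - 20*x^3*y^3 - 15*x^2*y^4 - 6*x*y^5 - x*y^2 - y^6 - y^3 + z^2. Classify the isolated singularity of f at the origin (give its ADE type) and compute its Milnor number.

The Hessian of f at 0 is [[0, 0, 0], [0, 0, 0], [0, 0, 2]] with rank 1, so corank 2. A Groebner basis of the Jacobian ideal J(f) in C{x,y,z} is {x^5 + y^2/6, y^3, x*y + y^2, z}; counting standard monomials gives mu = 7. Corank 2; j^3 = -y^2*(x + y) has shape L^2 M (L != M), so D-series; mu = 7 gives D_7.

Type D_{7}, Milnor number mu = 7.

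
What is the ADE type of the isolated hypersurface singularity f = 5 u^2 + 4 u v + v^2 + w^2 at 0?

A1

The Hessian of f at 0 is [[10, 4, 0], [4, 2, 0], [0, 0, 2]] with rank 3, so corank 0. A Groebner basis of the Jacobian ideal J(f) in C{u,v,w} is {u, v, w}; counting standard monomials gives mu = 1. Corank 0: nondegenerate Morse point, so A_1.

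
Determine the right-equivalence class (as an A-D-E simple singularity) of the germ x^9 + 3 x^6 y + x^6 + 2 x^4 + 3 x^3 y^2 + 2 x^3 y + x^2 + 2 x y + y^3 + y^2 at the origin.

A_2

The Hessian of f at 0 has rank 1. Corank 1: A-series; mu = 2 gives A_2.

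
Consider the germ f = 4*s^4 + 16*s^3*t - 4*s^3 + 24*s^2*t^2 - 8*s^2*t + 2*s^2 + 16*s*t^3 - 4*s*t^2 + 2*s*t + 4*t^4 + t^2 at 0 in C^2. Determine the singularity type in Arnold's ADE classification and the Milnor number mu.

The Hessian of f at 0 has rank 2. Corank 0: nondegenerate Morse point, so A_1.

Type A1, Milnor number mu = 1.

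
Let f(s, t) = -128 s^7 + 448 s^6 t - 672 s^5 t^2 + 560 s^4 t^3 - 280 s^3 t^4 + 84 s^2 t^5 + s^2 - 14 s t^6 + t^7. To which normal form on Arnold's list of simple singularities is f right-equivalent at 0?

The Hessian of f at 0 has rank 1. Corank 1: A-series; mu = 6 gives A_6.

A_6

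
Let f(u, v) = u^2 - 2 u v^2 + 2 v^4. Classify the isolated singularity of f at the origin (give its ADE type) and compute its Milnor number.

Type A_3, Milnor number mu = 3.

The Hessian of f at 0 is [[2, 0], [0, 0]] with rank 1, so corank 1. A Groebner basis of the Jacobian ideal J(f) in C{u,v} is {u^2, u*v, -u + v^2}; counting standard monomials gives mu = 3. Corank 1: A-series; mu = 3 gives A_3.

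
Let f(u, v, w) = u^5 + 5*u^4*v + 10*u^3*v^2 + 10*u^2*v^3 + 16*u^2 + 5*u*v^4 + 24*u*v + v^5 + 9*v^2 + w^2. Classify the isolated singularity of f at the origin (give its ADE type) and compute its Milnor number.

Type A4, Milnor number mu = 4.

The Hessian of f at 0 has rank 2. Corank 1: A-series; mu = 4 gives A_4.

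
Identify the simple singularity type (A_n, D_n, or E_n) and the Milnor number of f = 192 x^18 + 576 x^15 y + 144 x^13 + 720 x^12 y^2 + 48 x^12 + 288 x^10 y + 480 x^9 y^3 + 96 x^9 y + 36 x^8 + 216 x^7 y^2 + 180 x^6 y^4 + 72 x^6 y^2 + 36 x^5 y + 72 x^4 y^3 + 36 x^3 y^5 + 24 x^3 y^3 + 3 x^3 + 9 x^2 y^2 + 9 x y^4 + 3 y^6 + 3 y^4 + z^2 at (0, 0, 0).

Type E6, Milnor number mu = 6.

The Hessian of f at 0 has rank 1. Corank 2; j^3 = 3*x^3 is a perfect cube, so E-series; the 4-jet and mu = 6 give E_6.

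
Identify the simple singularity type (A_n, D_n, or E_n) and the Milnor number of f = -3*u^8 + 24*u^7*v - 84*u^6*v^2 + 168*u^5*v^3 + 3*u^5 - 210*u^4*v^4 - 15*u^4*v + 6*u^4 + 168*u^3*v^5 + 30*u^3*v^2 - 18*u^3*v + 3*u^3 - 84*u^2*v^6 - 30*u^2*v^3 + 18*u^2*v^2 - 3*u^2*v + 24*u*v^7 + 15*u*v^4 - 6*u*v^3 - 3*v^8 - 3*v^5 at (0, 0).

Type D_{9}, Milnor number mu = 9.

The Hessian of f at 0 is [[0, 0], [0, 0]] with rank 0, so corank 2. A Groebner basis of the Jacobian ideal J(f) in C{u,v} is {u^2*v^2 + 11*u^2*v/4 - u^2 - 5*u*v^2/2 + 3*u*v/4 + 3*v^3/4, 53*u^2*v/8 - 2*u^2 + u*v^3 - 21*u*v^2/4 + 13*u*v/8 + 13*v^3/8, 21*u^2*v/2 - 3*u^2 - 7*u*v^2 + 5*u*v/2 + v^4 + 5*v^3/2, u^3 - 3*u^2*v + u^2 + 3*u*v^2 - u*v - v^3}; counting standard monomials gives mu = 9. Corank 2; j^3 = 3*u^2*(u - v) has shape L^2 M (L != M), so D-series; mu = 9 gives D_9.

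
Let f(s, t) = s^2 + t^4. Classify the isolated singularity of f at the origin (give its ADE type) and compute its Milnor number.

Type A_{3}, Milnor number mu = 3.

The Hessian of f at 0 has rank 1. Corank 1: A-series; mu = 3 gives A_3.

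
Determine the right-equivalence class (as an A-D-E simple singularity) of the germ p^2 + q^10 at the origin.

A9

The Hessian of f at 0 has rank 1. Corank 1: A-series; mu = 9 gives A_9.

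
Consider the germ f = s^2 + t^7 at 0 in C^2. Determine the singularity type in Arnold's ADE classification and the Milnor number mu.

The Hessian of f at 0 is [[2, 0], [0, 0]] with rank 1, so corank 1. A Groebner basis of the Jacobian ideal J(f) in C{s,t} is {t^6, s}; counting standard monomials gives mu = 6. Corank 1: A-series; mu = 6 gives A_6.

Type A6, Milnor number mu = 6.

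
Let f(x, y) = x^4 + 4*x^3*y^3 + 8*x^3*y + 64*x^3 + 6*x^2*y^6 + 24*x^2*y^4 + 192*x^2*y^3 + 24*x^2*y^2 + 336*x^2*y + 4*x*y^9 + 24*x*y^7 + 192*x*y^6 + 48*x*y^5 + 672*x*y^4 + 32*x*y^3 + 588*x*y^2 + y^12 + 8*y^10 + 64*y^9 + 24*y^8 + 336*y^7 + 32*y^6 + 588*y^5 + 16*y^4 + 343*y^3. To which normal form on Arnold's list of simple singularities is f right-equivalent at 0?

E6

The Hessian of f at 0 has rank 0. Corank 2; j^3 = (4*x + 7*y)^3 is a perfect cube, so E-series; the 4-jet and mu = 6 give E_6.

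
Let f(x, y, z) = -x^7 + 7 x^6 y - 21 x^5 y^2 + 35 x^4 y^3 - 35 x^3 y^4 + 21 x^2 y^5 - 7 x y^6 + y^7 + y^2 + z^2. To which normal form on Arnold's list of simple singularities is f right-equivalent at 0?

A_6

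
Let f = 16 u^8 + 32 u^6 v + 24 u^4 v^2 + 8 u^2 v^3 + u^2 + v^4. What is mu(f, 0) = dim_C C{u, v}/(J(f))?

3

The Hessian of f at 0 is [[2, 0], [0, 0]] with rank 1, so corank 1. A Groebner basis of the Jacobian ideal J(f) in C{u,v} is {v^3, u}; counting standard monomials gives mu = 3. Corank 1: A-series; mu = 3 gives A_3.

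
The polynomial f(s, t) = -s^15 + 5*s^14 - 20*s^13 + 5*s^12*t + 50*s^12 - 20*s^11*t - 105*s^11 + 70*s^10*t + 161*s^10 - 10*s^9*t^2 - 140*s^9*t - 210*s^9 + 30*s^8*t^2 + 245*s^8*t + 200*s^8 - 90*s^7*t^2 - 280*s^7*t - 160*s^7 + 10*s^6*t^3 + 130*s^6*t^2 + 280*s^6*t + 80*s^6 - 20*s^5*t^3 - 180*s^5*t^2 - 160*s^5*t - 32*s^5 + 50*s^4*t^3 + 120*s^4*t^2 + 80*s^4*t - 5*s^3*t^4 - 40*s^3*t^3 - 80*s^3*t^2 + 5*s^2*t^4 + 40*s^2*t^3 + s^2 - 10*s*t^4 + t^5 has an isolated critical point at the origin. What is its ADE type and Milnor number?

The Hessian of f at 0 has rank 1. Corank 1: A-series; mu = 4 gives A_4.

Type A_{4}, Milnor number mu = 4.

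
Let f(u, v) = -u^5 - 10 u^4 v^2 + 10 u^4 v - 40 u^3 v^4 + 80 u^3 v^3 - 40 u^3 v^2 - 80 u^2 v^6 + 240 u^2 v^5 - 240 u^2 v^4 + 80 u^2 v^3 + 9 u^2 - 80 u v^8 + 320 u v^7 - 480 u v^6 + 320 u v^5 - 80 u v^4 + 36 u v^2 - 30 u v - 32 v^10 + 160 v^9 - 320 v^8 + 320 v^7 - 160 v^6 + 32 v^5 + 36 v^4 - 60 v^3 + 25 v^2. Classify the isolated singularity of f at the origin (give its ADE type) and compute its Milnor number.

The Hessian of f at 0 is [[18, -30], [-30, 50]] with rank 1, so corank 1. A Groebner basis of the Jacobian ideal J(f) in C{u,v} is {u^2 - 10*u*v/3 - 25*u/18 + 125*v/54, u/2 + v^2 - 5*v/6}; counting standard monomials gives mu = 4. Corank 1: A-series; mu = 4 gives A_4.

Type A_{4}, Milnor number mu = 4.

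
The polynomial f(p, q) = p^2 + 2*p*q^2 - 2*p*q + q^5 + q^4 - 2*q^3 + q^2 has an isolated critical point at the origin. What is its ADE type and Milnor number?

Type A_4, Milnor number mu = 4.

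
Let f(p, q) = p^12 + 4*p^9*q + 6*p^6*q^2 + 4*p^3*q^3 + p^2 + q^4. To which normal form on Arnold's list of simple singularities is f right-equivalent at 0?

A_3

The Hessian of f at 0 has rank 1. Corank 1: A-series; mu = 3 gives A_3.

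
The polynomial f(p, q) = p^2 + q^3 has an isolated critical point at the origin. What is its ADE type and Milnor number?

Type A_{2}, Milnor number mu = 2.

The Hessian of f at 0 is [[2, 0], [0, 0]] with rank 1, so corank 1. A Groebner basis of the Jacobian ideal J(f) in C{p,q} is {q^2, p}; counting standard monomials gives mu = 2. Corank 1: A-series; mu = 2 gives A_2.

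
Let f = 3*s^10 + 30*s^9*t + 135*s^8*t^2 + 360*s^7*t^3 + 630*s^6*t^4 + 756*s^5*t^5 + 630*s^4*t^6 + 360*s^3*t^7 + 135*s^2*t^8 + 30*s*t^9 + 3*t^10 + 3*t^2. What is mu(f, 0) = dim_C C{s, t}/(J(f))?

9

The Hessian of f at 0 is [[0, 0], [0, 6]] with rank 1, so corank 1. A Groebner basis of the Jacobian ideal J(f) in C{s,t} is {s^9, t}; counting standard monomials gives mu = 9. Corank 1: A-series; mu = 9 gives A_9.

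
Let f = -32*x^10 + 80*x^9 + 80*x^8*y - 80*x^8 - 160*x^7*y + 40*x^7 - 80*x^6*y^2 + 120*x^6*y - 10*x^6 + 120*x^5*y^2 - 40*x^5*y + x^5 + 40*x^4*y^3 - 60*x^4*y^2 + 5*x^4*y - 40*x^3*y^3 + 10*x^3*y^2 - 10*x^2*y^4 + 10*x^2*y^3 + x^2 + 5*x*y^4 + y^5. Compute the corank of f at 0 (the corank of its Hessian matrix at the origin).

The Hessian at 0 is [[2, 0], [0, 0]] of rank 1; hence corank 1.

1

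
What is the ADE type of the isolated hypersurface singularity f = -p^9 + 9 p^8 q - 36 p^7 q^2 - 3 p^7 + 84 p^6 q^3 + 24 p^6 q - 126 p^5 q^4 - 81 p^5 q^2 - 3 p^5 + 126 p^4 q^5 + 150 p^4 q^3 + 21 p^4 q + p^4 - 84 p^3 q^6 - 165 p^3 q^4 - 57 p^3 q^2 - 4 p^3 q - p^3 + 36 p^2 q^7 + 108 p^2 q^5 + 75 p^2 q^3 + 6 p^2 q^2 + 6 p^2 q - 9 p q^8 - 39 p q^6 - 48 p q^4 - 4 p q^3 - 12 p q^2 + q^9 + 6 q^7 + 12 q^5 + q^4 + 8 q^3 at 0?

E_{6}

The Hessian of f at 0 has rank 0. Corank 2; j^3 = -(p - 2*q)^3 is a perfect cube, so E-series; the 4-jet and mu = 6 give E_6.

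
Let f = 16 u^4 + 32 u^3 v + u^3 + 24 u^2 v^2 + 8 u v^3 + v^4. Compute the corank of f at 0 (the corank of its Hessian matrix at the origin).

2

Hessian at 0 has rank 0.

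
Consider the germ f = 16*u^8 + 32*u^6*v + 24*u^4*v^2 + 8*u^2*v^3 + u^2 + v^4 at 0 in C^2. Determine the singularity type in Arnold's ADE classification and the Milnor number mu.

Type A_3, Milnor number mu = 3.

The Hessian of f at 0 is [[2, 0], [0, 0]] with rank 1, so corank 1. A Groebner basis of the Jacobian ideal J(f) in C{u,v} is {v^3, u}; counting standard monomials gives mu = 3. Corank 1: A-series; mu = 3 gives A_3.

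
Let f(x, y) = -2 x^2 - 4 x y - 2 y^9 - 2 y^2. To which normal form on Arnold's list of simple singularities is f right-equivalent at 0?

A_{8}

The Hessian of f at 0 is [[-4, -4], [-4, -4]] with rank 1, so corank 1. A Groebner basis of the Jacobian ideal J(f) in C{x,y} is {y^8, x + y}; counting standard monomials gives mu = 8. Corank 1: A-series; mu = 8 gives A_8.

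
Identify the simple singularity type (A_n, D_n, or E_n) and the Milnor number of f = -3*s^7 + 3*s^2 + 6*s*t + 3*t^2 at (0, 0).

Type A_6, Milnor number mu = 6.

The Hessian of f at 0 is [[6, 6], [6, 6]] with rank 1, so corank 1. A Groebner basis of the Jacobian ideal J(f) in C{s,t} is {t^6, s + t}; counting standard monomials gives mu = 6. Corank 1: A-series; mu = 6 gives A_6.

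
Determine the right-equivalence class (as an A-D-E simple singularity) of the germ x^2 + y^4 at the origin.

A_3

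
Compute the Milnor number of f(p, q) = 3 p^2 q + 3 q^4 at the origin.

5

The Hessian of f at 0 is [[0, 0], [0, 0]] with rank 0, so corank 2. A Groebner basis of the Jacobian ideal J(f) in C{p,q} is {p^3, p^2/4 + q^3, p*q}; counting standard monomials gives mu = 5. Corank 2; j^3 = 3*p^2*q has shape L^2 M (L != M), so D-series; mu = 5 gives D_5.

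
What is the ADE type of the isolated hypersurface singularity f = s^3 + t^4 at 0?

E6

The Hessian of f at 0 is [[0, 0], [0, 0]] with rank 0, so corank 2. A Groebner basis of the Jacobian ideal J(f) in C{s,t} is {t^3, s^2}; counting standard monomials gives mu = 6. Corank 2; j^3 = s^3 is a perfect cube, so E-series; the 4-jet and mu = 6 give E_6.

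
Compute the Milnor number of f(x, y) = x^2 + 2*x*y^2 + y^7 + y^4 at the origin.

6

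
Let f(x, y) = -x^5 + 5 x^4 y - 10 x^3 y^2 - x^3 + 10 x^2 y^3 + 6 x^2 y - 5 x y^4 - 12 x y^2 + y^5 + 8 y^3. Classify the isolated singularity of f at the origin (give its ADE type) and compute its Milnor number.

Type E_8, Milnor number mu = 8.

The Hessian of f at 0 has rank 0. Corank 2; j^3 = -(x - 2*y)^3 is a perfect cube, so E-series; the 5-jet and mu = 8 give E_8.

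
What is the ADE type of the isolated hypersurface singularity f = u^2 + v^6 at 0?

A_5

The Hessian of f at 0 is [[2, 0], [0, 0]] with rank 1, so corank 1. A Groebner basis of the Jacobian ideal J(f) in C{u,v} is {v^5, u}; counting standard monomials gives mu = 5. Corank 1: A-series; mu = 5 gives A_5.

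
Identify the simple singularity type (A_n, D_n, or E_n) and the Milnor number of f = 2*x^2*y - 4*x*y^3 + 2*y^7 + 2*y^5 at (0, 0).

Type D_8, Milnor number mu = 8.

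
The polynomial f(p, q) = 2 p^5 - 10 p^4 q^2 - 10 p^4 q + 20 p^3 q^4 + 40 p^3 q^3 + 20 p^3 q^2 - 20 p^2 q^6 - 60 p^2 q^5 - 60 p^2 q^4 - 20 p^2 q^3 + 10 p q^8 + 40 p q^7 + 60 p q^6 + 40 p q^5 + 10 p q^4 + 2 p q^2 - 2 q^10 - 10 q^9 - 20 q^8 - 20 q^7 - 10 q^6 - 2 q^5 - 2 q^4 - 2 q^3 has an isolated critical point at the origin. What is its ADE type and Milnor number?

Type D_{6}, Milnor number mu = 6.

The Hessian of f at 0 has rank 0. Corank 2; j^3 = 2*q^2*(p - q) has shape L^2 M (L != M), so D-series; mu = 6 gives D_6.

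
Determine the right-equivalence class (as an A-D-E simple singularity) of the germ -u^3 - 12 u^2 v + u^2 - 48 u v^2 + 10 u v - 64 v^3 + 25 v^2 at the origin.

A2

The Hessian of f at 0 is [[2, 10], [10, 50]] with rank 1, so corank 1. A Groebner basis of the Jacobian ideal J(f) in C{u,v} is {v^2, u + 5*v}; counting standard monomials gives mu = 2. Corank 1: A-series; mu = 2 gives A_2.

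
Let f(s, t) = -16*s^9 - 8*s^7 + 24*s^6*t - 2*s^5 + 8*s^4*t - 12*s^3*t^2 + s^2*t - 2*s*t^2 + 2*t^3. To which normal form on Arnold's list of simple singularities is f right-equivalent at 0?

The Hessian of f at 0 is [[0, 0], [0, 0]] with rank 0, so corank 2. A Groebner basis of the Jacobian ideal J(f) in C{s,t} is {t^3, s^2 + 2*t^2, s*t - t^2}; counting standard monomials gives mu = 4. Corank 2; j^3 = t*(s^2 - 2*s*t + 2*t^2) splits into three distinct lines over C (the quadratic factor has nonzero discriminant), so D_4.

D4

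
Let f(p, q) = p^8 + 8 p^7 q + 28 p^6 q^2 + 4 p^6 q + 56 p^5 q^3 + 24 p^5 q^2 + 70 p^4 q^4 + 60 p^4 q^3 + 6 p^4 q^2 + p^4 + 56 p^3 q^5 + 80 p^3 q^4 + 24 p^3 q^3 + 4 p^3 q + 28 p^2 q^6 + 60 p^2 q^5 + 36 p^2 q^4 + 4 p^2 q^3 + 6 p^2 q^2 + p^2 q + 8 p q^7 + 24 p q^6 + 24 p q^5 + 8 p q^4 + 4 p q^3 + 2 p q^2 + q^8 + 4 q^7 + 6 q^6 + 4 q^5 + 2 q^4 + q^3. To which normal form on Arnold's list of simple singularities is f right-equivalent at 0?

The Hessian of f at 0 has rank 0. Corank 2; j^3 = q*(p + q)^2 has shape L^2 M (L != M), so D-series; mu = 5 gives D_5.

D5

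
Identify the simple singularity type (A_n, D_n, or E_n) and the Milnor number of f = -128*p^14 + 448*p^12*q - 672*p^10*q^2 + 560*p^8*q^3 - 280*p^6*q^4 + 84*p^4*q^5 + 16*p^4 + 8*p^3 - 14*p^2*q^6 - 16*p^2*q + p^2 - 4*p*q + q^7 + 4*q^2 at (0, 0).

Type A_{6}, Milnor number mu = 6.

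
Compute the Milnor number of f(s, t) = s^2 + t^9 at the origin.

The Hessian of f at 0 has rank 1. Corank 1: A-series; mu = 8 gives A_8.

8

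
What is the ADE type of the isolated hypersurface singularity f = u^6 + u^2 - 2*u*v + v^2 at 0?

A5

The Hessian of f at 0 has rank 1. Corank 1: A-series; mu = 5 gives A_5.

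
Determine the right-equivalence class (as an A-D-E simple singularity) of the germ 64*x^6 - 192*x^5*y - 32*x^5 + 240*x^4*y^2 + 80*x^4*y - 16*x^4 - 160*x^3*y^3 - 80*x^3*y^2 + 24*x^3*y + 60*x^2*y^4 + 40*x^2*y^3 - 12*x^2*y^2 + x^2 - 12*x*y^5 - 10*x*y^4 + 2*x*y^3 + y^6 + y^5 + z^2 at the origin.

A_{4}

The Hessian of f at 0 is [[2, 0, 0], [0, 0, 0], [0, 0, 2]] with rank 2, so corank 1. A Groebner basis of the Jacobian ideal J(f) in C{x,y,z} is {x + y^3, x^2, x*y, z}; counting standard monomials gives mu = 4. Corank 1: A-series; mu = 4 gives A_4.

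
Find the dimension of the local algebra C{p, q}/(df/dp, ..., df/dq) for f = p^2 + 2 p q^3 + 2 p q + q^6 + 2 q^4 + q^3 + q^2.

2

The Hessian of f at 0 is [[2, 2], [2, 2]] with rank 1, so corank 1. A Groebner basis of the Jacobian ideal J(f) in C{p,q} is {q^2, p + q}; counting standard monomials gives mu = 2. Corank 1: A-series; mu = 2 gives A_2.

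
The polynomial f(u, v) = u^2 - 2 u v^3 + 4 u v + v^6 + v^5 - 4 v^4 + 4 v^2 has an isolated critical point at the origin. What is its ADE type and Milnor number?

Type A_4, Milnor number mu = 4.

The Hessian of f at 0 is [[2, 4], [4, 8]] with rank 1, so corank 1. A Groebner basis of the Jacobian ideal J(f) in C{u,v} is {-u + v^3 - 2*v, u^2 - 4*v^2, u*v + 2*v^2}; counting standard monomials gives mu = 4. Corank 1: A-series; mu = 4 gives A_4.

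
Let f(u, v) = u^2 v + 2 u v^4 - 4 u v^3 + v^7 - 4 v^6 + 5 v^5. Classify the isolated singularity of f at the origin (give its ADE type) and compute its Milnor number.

Type D_{6}, Milnor number mu = 6.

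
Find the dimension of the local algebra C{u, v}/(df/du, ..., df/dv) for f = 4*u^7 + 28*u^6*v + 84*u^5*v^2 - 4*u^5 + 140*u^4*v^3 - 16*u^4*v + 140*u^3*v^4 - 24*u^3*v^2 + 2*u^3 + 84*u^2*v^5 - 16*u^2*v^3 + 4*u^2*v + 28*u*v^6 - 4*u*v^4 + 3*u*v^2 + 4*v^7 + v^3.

4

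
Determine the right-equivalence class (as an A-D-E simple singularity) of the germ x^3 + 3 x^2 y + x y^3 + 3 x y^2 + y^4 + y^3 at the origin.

E7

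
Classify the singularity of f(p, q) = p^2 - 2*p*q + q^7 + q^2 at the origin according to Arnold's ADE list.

A_{6}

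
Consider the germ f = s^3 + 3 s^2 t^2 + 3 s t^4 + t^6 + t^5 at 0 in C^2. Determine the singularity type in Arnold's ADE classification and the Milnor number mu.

The Hessian of f at 0 has rank 0. Corank 2; j^3 = s^3 is a perfect cube, so E-series; the 5-jet and mu = 8 give E_8.

Type E8, Milnor number mu = 8.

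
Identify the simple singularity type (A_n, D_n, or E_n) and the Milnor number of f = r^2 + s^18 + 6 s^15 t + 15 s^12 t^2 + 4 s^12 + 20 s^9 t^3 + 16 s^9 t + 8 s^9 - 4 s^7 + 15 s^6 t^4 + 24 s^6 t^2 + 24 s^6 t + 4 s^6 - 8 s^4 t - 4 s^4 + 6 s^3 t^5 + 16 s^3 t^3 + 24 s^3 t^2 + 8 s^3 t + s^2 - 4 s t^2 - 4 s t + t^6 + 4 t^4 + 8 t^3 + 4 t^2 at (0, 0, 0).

Type A_{5}, Milnor number mu = 5.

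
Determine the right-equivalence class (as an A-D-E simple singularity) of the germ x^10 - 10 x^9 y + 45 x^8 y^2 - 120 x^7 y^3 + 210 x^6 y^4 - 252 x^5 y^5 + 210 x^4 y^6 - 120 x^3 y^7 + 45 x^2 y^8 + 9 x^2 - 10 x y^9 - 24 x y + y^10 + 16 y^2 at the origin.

The Hessian of f at 0 has rank 1. Corank 1: A-series; mu = 9 gives A_9.

A_9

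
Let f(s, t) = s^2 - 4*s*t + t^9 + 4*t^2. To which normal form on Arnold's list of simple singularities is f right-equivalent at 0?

A8

The Hessian of f at 0 is [[2, -4], [-4, 8]] with rank 1, so corank 1. A Groebner basis of the Jacobian ideal J(f) in C{s,t} is {t^8, s - 2*t}; counting standard monomials gives mu = 8. Corank 1: A-series; mu = 8 gives A_8.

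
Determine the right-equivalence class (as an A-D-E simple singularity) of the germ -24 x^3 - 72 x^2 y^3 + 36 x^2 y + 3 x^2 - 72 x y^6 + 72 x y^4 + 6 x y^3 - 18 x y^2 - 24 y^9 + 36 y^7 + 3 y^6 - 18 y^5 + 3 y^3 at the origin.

A_2

The Hessian of f at 0 has rank 1. Corank 1: A-series; mu = 2 gives A_2.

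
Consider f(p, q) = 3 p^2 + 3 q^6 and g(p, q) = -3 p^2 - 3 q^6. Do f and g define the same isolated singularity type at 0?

Yes.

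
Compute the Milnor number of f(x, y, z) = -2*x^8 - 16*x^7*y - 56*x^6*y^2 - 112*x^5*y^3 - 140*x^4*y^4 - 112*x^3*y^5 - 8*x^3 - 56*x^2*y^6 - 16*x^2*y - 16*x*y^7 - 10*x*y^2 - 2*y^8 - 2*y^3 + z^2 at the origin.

9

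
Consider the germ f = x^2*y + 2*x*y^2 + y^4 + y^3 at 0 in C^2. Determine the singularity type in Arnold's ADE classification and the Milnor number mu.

Type D_{5}, Milnor number mu = 5.

The Hessian of f at 0 has rank 0. Corank 2; j^3 = y*(x + y)^2 has shape L^2 M (L != M), so D-series; mu = 5 gives D_5.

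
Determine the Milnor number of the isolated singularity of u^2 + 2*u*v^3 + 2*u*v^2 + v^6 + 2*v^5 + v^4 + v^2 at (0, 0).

1

The Hessian of f at 0 has rank 2. Corank 0: nondegenerate Morse point, so A_1.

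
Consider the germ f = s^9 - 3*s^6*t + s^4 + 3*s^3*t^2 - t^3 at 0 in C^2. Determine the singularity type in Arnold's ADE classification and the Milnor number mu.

Type E6, Milnor number mu = 6.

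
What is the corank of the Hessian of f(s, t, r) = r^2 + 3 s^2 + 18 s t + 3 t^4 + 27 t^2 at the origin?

Hessian at 0 has rank 2.

1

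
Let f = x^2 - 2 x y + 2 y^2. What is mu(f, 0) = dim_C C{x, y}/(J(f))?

1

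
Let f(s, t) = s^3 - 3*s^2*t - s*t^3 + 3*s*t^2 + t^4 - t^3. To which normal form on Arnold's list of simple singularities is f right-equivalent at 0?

The Hessian of f at 0 has rank 0. Corank 2; j^3 = (s - t)^3 is a perfect cube, so E-series; the 4-jet and mu = 7 give E_7.

E7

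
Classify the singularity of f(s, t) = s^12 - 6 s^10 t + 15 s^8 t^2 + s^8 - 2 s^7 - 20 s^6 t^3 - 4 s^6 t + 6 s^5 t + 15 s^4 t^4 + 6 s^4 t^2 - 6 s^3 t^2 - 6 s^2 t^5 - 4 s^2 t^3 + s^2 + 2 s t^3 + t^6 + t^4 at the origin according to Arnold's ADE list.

A_3

The Hessian of f at 0 has rank 1. Corank 1: A-series; mu = 3 gives A_3.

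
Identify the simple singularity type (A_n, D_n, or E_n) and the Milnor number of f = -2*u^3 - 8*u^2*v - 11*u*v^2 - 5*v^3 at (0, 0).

The Hessian of f at 0 is [[0, 0], [0, 0]] with rank 0, so corank 2. A Groebner basis of the Jacobian ideal J(f) in C{u,v} is {v^3, u^2 + v^2/2, u*v + v^2/2}; counting standard monomials gives mu = 4. Corank 2; j^3 = -(u + v)*(2*u^2 + 6*u*v + 5*v^2) splits into three distinct lines over C (the quadratic factor has nonzero discriminant), so D_4.

Type D_{4}, Milnor number mu = 4.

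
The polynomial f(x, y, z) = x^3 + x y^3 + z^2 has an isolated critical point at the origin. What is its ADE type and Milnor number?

Type E_{7}, Milnor number mu = 7.

The Hessian of f at 0 is [[0, 0, 0], [0, 0, 0], [0, 0, 2]] with rank 1, so corank 2. A Groebner basis of the Jacobian ideal J(f) in C{x,y,z} is {x^3, x*y^2, 3*x^2 + y^3, z}; counting standard monomials gives mu = 7. Corank 2; j^3 = x^3 is a perfect cube, so E-series; the 4-jet and mu = 7 give E_7.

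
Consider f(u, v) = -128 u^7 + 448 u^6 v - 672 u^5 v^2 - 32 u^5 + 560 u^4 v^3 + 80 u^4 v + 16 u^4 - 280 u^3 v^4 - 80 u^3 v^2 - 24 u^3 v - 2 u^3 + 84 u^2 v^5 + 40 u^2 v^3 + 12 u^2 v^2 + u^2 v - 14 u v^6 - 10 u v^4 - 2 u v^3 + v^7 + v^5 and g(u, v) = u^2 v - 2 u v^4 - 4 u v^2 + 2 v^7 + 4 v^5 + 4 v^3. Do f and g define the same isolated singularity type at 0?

Yes.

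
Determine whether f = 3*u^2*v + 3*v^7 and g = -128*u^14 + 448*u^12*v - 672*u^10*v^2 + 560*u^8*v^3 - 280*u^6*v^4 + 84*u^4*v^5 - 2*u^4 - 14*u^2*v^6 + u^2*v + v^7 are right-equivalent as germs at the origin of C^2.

Yes.

The Hessian of f at 0 has rank 0. Corank 2; j^3 = 3*u^2*v has shape L^2 M (L != M), so D-series; mu = 8 gives D_8. The Hessian of g at 0 has rank 0. Corank 2; j^3 = u^2*v has shape L^2 M (L != M), so D-series; mu = 8 gives D_8. Both have type D_8, hence right-equivalent.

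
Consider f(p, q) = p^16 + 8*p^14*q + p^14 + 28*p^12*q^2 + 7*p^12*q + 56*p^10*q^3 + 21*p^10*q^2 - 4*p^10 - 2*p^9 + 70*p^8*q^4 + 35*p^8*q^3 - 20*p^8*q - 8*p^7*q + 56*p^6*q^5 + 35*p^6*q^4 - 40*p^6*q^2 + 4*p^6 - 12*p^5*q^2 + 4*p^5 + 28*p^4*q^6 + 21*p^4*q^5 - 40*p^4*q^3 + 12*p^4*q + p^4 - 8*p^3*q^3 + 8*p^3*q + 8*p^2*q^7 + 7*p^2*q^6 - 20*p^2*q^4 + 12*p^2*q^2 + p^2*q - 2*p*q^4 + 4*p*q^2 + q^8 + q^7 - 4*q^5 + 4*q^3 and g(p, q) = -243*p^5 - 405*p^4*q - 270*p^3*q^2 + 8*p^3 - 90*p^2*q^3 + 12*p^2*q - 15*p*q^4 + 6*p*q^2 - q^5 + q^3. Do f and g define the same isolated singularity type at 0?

The Hessian of f at 0 is [[0, 0], [0, 0]] with rank 0, so corank 2. A Groebner basis of the Jacobian ideal J(f) in C{p,q} is {p^2*q^2 + 7598248*p^2*q/2706401 - 956*p^2/2706401 + 768784*p*q^2/2706401 + 3928844*p*q/2706401 + 29280*q^3/30409 + 7861512*q^2/2706401, 113407528*p^2*q/2706401 - 8641*p^2/2706401 + p*q^3 - 9584016*p*q^2/2706401 + 58691582*p*q/2706401 - 33584*q^3/30409 + 117417728*q^2/2706401, -239160014*p^2*q/2706401 + 63712*p^2/2706401 + 16572124*p*q^2/2706401 - 123219969*p*q/2706401 + q^4 + 22312*q^3/30409 - 246694786*q^2/2706401, p^3 - 5112186*p^2*q/2706401 + 1406464*p^2/2706401 + 129932*p*q^2/2706401 + 317440*p*q/2706401 - 1208*q^3/30409 - 4990976*q^2/2706401}; counting standard monomials gives mu = 9. Corank 2; j^3 = q*(p + 2*q)^2 has shape L^2 M (L != M), so D-series; mu = 9 gives D_9. The Hessian of g at 0 is [[0, 0], [0, 0]] with rank 0, so corank 2. A Groebner basis of the Jacobian ideal J(g) in C{p,q} is {q^5, p*q^3 + 11*q^4/24, p^2 + p*q + q^2/4}; counting standard monomials gives mu = 8. Corank 2; j^3 = (2*p + q)^3 is a perfect cube, so E-series; the 5-jet and mu = 8 give E_8. f is D_9 but g is E_8, hence not right-equivalent.

No.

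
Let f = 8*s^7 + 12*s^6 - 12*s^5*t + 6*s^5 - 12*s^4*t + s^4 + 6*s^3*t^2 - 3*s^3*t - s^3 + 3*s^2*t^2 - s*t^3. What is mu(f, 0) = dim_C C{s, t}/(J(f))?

7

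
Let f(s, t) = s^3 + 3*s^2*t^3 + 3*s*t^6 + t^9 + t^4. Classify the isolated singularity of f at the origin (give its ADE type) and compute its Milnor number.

Type E_{6}, Milnor number mu = 6.

The Hessian of f at 0 is [[0, 0], [0, 0]] with rank 0, so corank 2. A Groebner basis of the Jacobian ideal J(f) in C{s,t} is {t^3, s^2}; counting standard monomials gives mu = 6. Corank 2; j^3 = s^3 is a perfect cube, so E-series; the 4-jet and mu = 6 give E_6.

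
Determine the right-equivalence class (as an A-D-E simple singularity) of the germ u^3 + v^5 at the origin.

E8

The Hessian of f at 0 is [[0, 0], [0, 0]] with rank 0, so corank 2. A Groebner basis of the Jacobian ideal J(f) in C{u,v} is {v^4, u^2}; counting standard monomials gives mu = 8. Corank 2; j^3 = u^3 is a perfect cube, so E-series; the 5-jet and mu = 8 give E_8.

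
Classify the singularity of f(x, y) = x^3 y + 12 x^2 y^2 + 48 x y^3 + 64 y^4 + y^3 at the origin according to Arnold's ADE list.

The Hessian of f at 0 has rank 0. Corank 2; j^3 = y^3 is a perfect cube, so E-series; the 4-jet and mu = 7 give E_7.

E_{7}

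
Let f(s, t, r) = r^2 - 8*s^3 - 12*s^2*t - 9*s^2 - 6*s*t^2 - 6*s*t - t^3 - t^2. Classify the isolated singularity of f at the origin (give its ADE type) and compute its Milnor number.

Type A_2, Milnor number mu = 2.

The Hessian of f at 0 has rank 2. Corank 1: A-series; mu = 2 gives A_2.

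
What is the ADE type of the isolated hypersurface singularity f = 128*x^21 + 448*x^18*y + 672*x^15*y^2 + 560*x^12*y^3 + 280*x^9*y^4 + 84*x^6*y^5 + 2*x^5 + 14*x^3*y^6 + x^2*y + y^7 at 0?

The Hessian of f at 0 has rank 0. Corank 2; j^3 = x^2*y has shape L^2 M (L != M), so D-series; mu = 8 gives D_8.

D_8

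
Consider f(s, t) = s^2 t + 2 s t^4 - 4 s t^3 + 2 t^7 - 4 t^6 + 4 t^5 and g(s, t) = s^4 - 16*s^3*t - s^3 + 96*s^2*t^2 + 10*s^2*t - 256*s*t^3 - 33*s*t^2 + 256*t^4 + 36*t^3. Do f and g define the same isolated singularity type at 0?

No.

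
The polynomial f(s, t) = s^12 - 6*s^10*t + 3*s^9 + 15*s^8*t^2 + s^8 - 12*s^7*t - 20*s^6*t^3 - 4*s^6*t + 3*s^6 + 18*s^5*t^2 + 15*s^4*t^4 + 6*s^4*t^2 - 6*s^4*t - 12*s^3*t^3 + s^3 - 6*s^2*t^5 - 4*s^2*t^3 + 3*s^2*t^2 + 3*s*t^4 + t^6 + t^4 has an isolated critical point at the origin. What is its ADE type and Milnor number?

Type E_{6}, Milnor number mu = 6.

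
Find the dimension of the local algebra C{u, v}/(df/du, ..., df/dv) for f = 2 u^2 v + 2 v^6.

7

The Hessian of f at 0 is [[0, 0], [0, 0]] with rank 0, so corank 2. A Groebner basis of the Jacobian ideal J(f) in C{u,v} is {u^2/6 + v^5, u^3, u*v}; counting standard monomials gives mu = 7. Corank 2; j^3 = 2*u^2*v has shape L^2 M (L != M), so D-series; mu = 7 gives D_7.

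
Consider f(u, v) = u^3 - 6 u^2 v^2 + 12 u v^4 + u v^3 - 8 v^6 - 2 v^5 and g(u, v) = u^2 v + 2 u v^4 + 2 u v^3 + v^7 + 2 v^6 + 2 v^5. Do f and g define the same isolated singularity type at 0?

The Hessian of f at 0 is [[0, 0], [0, 0]] with rank 0, so corank 2. A Groebner basis of the Jacobian ideal J(f) in C{u,v} is {-u^2/4 + v^4 - v^3/12, u^3, u^2*v + u^2/12 + v^3/36, -u^2/2 + u*v^2 - v^3/6}; counting standard monomials gives mu = 7. Corank 2; j^3 = u^3 is a perfect cube, so E-series; the 4-jet and mu = 7 give E_7. The Hessian of g at 0 is [[0, 0], [0, 0]] with rank 0, so corank 2. A Groebner basis of the Jacobian ideal J(g) in C{u,v} is {u^3, u^2*v, -u^2/4 + u*v^2, -u^2/4 + u*v + v^3}; counting standard monomials gives mu = 6. Corank 2; j^3 = u^2*v has shape L^2 M (L != M), so D-series; mu = 6 gives D_6. f is E_7 but g is D_6, hence not right-equivalent.

No.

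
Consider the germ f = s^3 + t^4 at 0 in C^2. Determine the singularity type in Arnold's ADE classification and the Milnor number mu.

Type E6, Milnor number mu = 6.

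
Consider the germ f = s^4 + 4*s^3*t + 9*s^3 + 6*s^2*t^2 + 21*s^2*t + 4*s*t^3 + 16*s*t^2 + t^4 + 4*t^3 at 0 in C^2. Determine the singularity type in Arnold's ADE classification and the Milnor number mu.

Type D_{5}, Milnor number mu = 5.

The Hessian of f at 0 is [[0, 0], [0, 0]] with rank 0, so corank 2. A Groebner basis of the Jacobian ideal J(f) in C{s,t} is {s*t^2 + 27*s*t/2 + 9*t^2, -81*s*t/4 + t^3 - 27*t^2/2, s^2 + 5*s*t/3 + 2*t^2/3}; counting standard monomials gives mu = 5. Corank 2; j^3 = (s + t)*(3*s + 2*t)^2 has shape L^2 M (L != M), so D-series; mu = 5 gives D_5.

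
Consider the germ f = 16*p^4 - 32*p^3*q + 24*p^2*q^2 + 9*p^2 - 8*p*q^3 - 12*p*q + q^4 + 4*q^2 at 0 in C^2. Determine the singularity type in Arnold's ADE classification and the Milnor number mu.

Type A3, Milnor number mu = 3.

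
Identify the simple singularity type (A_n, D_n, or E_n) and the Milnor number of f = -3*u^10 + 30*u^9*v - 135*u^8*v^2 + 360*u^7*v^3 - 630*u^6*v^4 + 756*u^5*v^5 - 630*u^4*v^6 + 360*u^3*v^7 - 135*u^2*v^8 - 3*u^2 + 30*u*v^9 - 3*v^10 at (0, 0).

Type A_{9}, Milnor number mu = 9.

The Hessian of f at 0 has rank 1. Corank 1: A-series; mu = 9 gives A_9.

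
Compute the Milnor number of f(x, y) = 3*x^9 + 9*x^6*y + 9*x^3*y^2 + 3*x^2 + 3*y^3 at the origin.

The Hessian of f at 0 is [[6, 0], [0, 0]] with rank 1, so corank 1. A Groebner basis of the Jacobian ideal J(f) in C{x,y} is {y^2, x}; counting standard monomials gives mu = 2. Corank 1: A-series; mu = 2 gives A_2.

2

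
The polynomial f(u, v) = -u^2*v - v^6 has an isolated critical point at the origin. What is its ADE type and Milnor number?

The Hessian of f at 0 has rank 0. Corank 2; j^3 = -u^2*v has shape L^2 M (L != M), so D-series; mu = 7 gives D_7.

Type D_7, Milnor number mu = 7.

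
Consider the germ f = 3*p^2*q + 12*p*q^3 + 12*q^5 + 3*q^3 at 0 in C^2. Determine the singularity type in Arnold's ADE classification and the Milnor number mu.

The Hessian of f at 0 is [[0, 0], [0, 0]] with rank 0, so corank 2. A Groebner basis of the Jacobian ideal J(f) in C{p,q} is {q^3, p^2 + 3*q^2, p*q}; counting standard monomials gives mu = 4. Corank 2; j^3 = 3*q*(p^2 + q^2) splits into three distinct lines over C (the quadratic factor has nonzero discriminant), so D_4.

Type D4, Milnor number mu = 4.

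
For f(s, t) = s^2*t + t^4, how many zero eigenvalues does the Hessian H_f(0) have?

2

The Hessian at 0 is [[0, 0], [0, 0]] of rank 0; hence corank 2.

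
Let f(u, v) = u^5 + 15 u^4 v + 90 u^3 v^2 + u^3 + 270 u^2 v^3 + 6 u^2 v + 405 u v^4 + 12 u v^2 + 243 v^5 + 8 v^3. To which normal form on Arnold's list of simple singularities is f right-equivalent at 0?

E8

The Hessian of f at 0 has rank 0. Corank 2; j^3 = (u + 2*v)^3 is a perfect cube, so E-series; the 5-jet and mu = 8 give E_8.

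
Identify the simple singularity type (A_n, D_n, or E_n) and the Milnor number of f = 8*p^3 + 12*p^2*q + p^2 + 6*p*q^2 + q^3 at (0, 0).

The Hessian of f at 0 has rank 1. Corank 1: A-series; mu = 2 gives A_2.

Type A_{2}, Milnor number mu = 2.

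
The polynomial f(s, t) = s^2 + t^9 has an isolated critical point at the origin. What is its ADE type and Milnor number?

Type A8, Milnor number mu = 8.

The Hessian of f at 0 is [[2, 0], [0, 0]] with rank 1, so corank 1. A Groebner basis of the Jacobian ideal J(f) in C{s,t} is {t^8, s}; counting standard monomials gives mu = 8. Corank 1: A-series; mu = 8 gives A_8.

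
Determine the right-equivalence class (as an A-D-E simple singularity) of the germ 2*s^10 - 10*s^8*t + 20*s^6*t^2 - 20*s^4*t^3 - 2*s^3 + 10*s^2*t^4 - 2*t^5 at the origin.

E_8

The Hessian of f at 0 has rank 0. Corank 2; j^3 = -2*s^3 is a perfect cube, so E-series; the 5-jet and mu = 8 give E_8.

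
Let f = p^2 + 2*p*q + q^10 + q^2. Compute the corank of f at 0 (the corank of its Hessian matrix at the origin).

Hessian at 0 has rank 1.

1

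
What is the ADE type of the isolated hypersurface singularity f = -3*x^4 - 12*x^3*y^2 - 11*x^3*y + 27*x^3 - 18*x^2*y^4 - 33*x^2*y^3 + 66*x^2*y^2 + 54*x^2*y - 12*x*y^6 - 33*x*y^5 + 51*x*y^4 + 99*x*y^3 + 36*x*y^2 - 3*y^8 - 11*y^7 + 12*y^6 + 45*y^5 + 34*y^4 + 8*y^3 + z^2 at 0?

E_7

The Hessian of f at 0 is [[0, 0, 0], [0, 0, 0], [0, 0, 2]] with rank 1, so corank 2. A Groebner basis of the Jacobian ideal J(f) in C{x,y,z} is {-19683*x^2/20006 - 13122*x*y/10003 + y^4 + 27*y^3/20006 - 4374*y^2/10003, x^3 + 13257*x^2/10003 + 17676*x*y/10003 + 8837*y^3/30009 + 5892*y^2/10003, x^2*y - 26487*x^2/20006 - 17658*x*y/10003 - 79697*y^3/180054 - 5886*y^2/10003, 2835*x^2/2858 + x*y^2 + 1890*x*y/1429 + 17113*y^3/25722 + 630*y^2/1429, z}; counting standard monomials gives mu = 7. Corank 2; j^3 = (3*x + 2*y)^3 is a perfect cube, so E-series; the 4-jet and mu = 7 give E_7.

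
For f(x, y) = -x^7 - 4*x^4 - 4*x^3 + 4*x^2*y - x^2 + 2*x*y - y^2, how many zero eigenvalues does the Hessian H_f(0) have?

1

Hessian at 0 has rank 1.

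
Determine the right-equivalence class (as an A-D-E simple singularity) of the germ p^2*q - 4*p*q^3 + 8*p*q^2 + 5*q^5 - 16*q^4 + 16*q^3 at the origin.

D_6

The Hessian of f at 0 is [[0, 0], [0, 0]] with rank 0, so corank 2. A Groebner basis of the Jacobian ideal J(f) in C{p,q} is {p^3 + 96*p^2 + 800*p*q + 1664*q^2, p^2*q - 16*p^2 - 136*p*q - 288*q^2, 2*p^2 + p*q^2 + 18*p*q + 40*q^2, -p*q/2 + q^3 - 2*q^2}; counting standard monomials gives mu = 6. Corank 2; j^3 = q*(p + 4*q)^2 has shape L^2 M (L != M), so D-series; mu = 6 gives D_6.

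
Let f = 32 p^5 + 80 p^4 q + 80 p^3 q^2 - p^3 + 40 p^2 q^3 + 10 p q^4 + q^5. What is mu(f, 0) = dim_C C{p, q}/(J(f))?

8

The Hessian of f at 0 has rank 0. Corank 2; j^3 = -p^3 is a perfect cube, so E-series; the 5-jet and mu = 8 give E_8.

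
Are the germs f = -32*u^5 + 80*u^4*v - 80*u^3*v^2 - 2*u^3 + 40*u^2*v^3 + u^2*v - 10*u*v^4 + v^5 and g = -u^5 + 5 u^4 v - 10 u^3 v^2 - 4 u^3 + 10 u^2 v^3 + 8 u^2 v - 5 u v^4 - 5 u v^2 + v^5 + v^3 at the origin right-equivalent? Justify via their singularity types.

Yes.

The Hessian of f at 0 has rank 0. Corank 2; j^3 = -u^2*(2*u - v) has shape L^2 M (L != M), so D-series; mu = 6 gives D_6. The Hessian of g at 0 has rank 0. Corank 2; j^3 = -(u - v)*(2*u - v)^2 has shape L^2 M (L != M), so D-series; mu = 6 gives D_6. Both have type D_6, hence right-equivalent.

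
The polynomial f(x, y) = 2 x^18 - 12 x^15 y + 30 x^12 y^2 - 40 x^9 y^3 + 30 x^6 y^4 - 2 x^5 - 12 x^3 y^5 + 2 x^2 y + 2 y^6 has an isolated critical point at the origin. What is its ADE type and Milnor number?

Type D_{7}, Milnor number mu = 7.

The Hessian of f at 0 is [[0, 0], [0, 0]] with rank 0, so corank 2. A Groebner basis of the Jacobian ideal J(f) in C{x,y} is {x^2/6 + y^5, x^3, x*y}; counting standard monomials gives mu = 7. Corank 2; j^3 = 2*x^2*y has shape L^2 M (L != M), so D-series; mu = 7 gives D_7.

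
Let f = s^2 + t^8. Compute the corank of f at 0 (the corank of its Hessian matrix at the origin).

1

The Hessian at 0 is [[2, 0], [0, 0]] of rank 1; hence corank 1.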